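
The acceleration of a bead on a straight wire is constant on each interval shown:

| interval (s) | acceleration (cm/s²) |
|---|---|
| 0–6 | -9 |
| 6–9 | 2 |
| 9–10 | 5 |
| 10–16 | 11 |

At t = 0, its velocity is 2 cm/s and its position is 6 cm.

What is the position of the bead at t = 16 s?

On each constant-a segment, Δv = aΔt and Δx = v₀Δt + ½aΔt²; chain segment to segment.
0–6 s: v starts 2 cm/s; Δx = 2·6 + ½·-9·6² = -150 cm; v ends -52 cm/s.
6–9 s: v starts -52 cm/s; Δx = -52·3 + ½·2·3² = -147 cm; v ends -46 cm/s.
9–10 s: v starts -46 cm/s; Δx = -46·1 + ½·5·1² = -43.5 cm; v ends -41 cm/s.
10–16 s: v starts -41 cm/s; Δx = -41·6 + ½·11·6² = -48 cm; v ends 25 cm/s.
x(16) = 6 + Σ Δx = -382.5 cm.

-382.5 cm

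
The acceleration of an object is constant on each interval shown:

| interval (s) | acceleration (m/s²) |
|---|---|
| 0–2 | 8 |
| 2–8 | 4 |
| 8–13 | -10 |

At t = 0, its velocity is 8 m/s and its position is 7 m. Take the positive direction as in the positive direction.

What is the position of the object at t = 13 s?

370 m

On each constant-a segment, Δv = aΔt and Δx = v₀Δt + ½aΔt²; chain segment to segment.
0–2 s: v starts 8 m/s; Δx = 8·2 + ½·8·2² = 32 m; v ends 24 m/s.
2–8 s: v starts 24 m/s; Δx = 24·6 + ½·4·6² = 216 m; v ends 48 m/s.
8–13 s: v starts 48 m/s; Δx = 48·5 + ½·-10·5² = 115 m; v ends -2 m/s.
x(13) = 7 + Σ Δx = 370 m.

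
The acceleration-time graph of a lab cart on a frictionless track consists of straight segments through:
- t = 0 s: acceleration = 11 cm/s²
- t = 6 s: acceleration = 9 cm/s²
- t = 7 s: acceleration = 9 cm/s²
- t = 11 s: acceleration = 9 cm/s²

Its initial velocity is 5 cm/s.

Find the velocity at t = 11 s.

Δv equals the area under the a-t graph; then v = v₀ + Δv.
0–6 s: ½(11 + 9)(6) = 60 cm/s
6–7 s: 9 × 1 = 9 cm/s
7–11 s: 9 × 4 = 36 cm/s
Δv = 105 cm/s, so v(11) = 5 + (105) = 110 cm/s.

110 cm/s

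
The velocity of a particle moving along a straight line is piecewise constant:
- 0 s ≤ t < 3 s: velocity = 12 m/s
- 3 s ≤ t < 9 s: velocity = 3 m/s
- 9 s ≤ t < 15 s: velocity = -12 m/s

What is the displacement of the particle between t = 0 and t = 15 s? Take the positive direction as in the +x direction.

-18 m

Displacement is the signed area under the v-t curve.
0–3 s: 12 × 3 = 36 m
3–9 s: 3 × 6 = 18 m
9–15 s: -12 × 6 = -72 m
Net displacement = -18 m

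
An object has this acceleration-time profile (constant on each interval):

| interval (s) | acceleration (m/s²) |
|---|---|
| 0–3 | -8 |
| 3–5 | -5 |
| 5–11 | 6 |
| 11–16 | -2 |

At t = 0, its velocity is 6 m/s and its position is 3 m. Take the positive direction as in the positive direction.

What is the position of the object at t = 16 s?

On each constant-a segment, Δv = aΔt and Δx = v₀Δt + ½aΔt²; chain segment to segment.
0–3 s: v starts 6 m/s; Δx = 6·3 + ½·-8·3² = -18 m; v ends -18 m/s.
3–5 s: v starts -18 m/s; Δx = -18·2 + ½·-5·2² = -46 m; v ends -28 m/s.
5–11 s: v starts -28 m/s; Δx = -28·6 + ½·6·6² = -60 m; v ends 8 m/s.
11–16 s: v starts 8 m/s; Δx = 8·5 + ½·-2·5² = 15 m; v ends -2 m/s.
x(16) = 3 + Σ Δx = -106 m.

-106 m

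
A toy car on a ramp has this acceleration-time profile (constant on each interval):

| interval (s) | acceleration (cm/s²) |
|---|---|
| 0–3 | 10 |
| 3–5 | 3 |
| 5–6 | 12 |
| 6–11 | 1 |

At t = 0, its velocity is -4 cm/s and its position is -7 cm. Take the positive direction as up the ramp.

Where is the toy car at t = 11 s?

On each constant-a segment, Δv = aΔt and Δx = v₀Δt + ½aΔt²; chain segment to segment.
0–3 s: v starts -4 cm/s; Δx = -4·3 + ½·10·3² = 33 cm; v ends 26 cm/s.
3–5 s: v starts 26 cm/s; Δx = 26·2 + ½·3·2² = 58 cm; v ends 32 cm/s.
5–6 s: v starts 32 cm/s; Δx = 32·1 + ½·12·1² = 38 cm; v ends 44 cm/s.
6–11 s: v starts 44 cm/s; Δx = 44·5 + ½·1·5² = 232.5 cm; v ends 49 cm/s.
x(11) = -7 + Σ Δx = 354.5 cm.

354.5 cm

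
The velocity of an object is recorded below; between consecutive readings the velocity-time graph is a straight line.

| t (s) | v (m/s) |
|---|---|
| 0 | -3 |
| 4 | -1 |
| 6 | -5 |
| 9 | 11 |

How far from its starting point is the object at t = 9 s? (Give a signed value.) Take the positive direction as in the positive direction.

-5 m

Displacement is the signed area under the v-t curve.
0–4 s: ½(-3 + -1)(4) = -8 m
4–6 s: ½(-1 + -5)(2) = -6 m
6–9 s: ½(-5 + 11)(3) = 9 m
Net displacement = -5 m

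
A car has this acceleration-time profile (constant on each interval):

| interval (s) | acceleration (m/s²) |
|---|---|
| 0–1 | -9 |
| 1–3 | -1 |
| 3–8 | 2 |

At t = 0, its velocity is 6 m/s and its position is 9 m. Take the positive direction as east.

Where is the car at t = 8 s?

2.5 m

On each constant-a segment, Δv = aΔt and Δx = v₀Δt + ½aΔt²; chain segment to segment.
0–1 s: v starts 6 m/s; Δx = 6·1 + ½·-9·1² = 1.5 m; v ends -3 m/s.
1–3 s: v starts -3 m/s; Δx = -3·2 + ½·-1·2² = -8 m; v ends -5 m/s.
3–8 s: v starts -5 m/s; Δx = -5·5 + ½·2·5² = 0 m; v ends 5 m/s.
x(8) = 9 + Σ Δx = 2.5 m.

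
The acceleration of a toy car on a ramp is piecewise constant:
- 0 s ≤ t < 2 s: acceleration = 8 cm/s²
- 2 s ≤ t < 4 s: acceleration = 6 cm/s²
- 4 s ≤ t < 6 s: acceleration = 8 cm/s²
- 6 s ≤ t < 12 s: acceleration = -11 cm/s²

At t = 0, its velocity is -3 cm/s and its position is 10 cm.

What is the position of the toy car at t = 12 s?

On each constant-a segment, Δv = aΔt and Δx = v₀Δt + ½aΔt²; chain segment to segment.
0–2 s: v starts -3 cm/s; Δx = -3·2 + ½·8·2² = 10 cm; v ends 13 cm/s.
2–4 s: v starts 13 cm/s; Δx = 13·2 + ½·6·2² = 38 cm; v ends 25 cm/s.
4–6 s: v starts 25 cm/s; Δx = 25·2 + ½·8·2² = 66 cm; v ends 41 cm/s.
6–12 s: v starts 41 cm/s; Δx = 41·6 + ½·-11·6² = 48 cm; v ends -25 cm/s.
x(12) = 10 + Σ Δx = 172 cm.

172 cm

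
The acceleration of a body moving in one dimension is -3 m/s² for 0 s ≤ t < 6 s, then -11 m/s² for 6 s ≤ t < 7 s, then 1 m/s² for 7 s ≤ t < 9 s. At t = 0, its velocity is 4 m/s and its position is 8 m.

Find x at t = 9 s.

On each constant-a segment, Δv = aΔt and Δx = v₀Δt + ½aΔt²; chain segment to segment.
0–6 s: v starts 4 m/s; Δx = 4·6 + ½·-3·6² = -30 m; v ends -14 m/s.
6–7 s: v starts -14 m/s; Δx = -14·1 + ½·-11·1² = -19.5 m; v ends -25 m/s.
7–9 s: v starts -25 m/s; Δx = -25·2 + ½·1·2² = -48 m; v ends -23 m/s.
x(9) = 8 + Σ Δx = -89.5 m.

-89.5 m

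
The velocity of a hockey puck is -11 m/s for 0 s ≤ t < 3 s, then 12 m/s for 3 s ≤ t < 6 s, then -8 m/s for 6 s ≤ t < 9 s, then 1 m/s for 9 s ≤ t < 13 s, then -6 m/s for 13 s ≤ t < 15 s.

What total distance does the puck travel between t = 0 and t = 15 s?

109 m

Distance (not displacement) is the total path length: add the absolute areas under v-t.
0–3 s: |-11| × 3 = 33 m
3–6 s: |12| × 3 = 36 m
6–9 s: |-8| × 3 = 24 m
9–13 s: |1| × 4 = 4 m
13–15 s: |-6| × 2 = 12 m
Total distance = 109 m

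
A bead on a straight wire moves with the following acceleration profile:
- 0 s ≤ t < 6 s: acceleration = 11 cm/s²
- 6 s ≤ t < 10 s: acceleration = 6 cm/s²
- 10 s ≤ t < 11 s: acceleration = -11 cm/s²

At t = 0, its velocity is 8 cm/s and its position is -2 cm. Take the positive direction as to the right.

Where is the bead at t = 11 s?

On each constant-a segment, Δv = aΔt and Δx = v₀Δt + ½aΔt²; chain segment to segment.
0–6 s: v starts 8 cm/s; Δx = 8·6 + ½·11·6² = 246 cm; v ends 74 cm/s.
6–10 s: v starts 74 cm/s; Δx = 74·4 + ½·6·4² = 344 cm; v ends 98 cm/s.
10–11 s: v starts 98 cm/s; Δx = 98·1 + ½·-11·1² = 92.5 cm; v ends 87 cm/s.
x(11) = -2 + Σ Δx = 680.5 cm.

680.5 cm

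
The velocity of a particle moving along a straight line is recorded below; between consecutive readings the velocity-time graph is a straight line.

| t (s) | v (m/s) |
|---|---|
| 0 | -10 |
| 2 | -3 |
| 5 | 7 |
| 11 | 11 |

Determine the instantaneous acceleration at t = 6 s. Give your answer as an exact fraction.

Acceleration is the slope of the v-t graph on 5–11 s: (11 − 7)/(11 − 5) = 2/3 m/s².

2/3 m/s²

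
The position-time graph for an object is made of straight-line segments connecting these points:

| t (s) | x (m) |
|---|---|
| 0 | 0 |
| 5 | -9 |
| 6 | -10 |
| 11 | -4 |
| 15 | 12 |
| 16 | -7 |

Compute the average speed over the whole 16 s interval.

Average speed = (total path length)/(elapsed time); on a piecewise-linear x-t graph the path length is Σ|Δx|.
0–5 s: |Δx| = |-9 − 0| = 9 m
5–6 s: |Δx| = |-10 − -9| = 1 m
6–11 s: |Δx| = |-4 − -10| = 6 m
11–15 s: |Δx| = |12 − -4| = 16 m
15–16 s: |Δx| = |-7 − 12| = 19 m
Total path = 51 m; average speed = 51/16 = 3.1875 m/s.

3.1875 m/s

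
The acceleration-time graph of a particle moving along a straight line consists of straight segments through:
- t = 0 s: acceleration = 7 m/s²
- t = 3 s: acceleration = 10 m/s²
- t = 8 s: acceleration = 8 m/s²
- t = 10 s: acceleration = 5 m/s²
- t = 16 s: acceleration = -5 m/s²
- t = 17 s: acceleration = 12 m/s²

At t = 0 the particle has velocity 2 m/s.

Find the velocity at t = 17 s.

89 m/s

Δv equals the area under the a-t graph; then v = v₀ + Δv.
0–3 s: ½(7 + 10)(3) = 25.5 m/s
3–8 s: ½(10 + 8)(5) = 45 m/s
8–10 s: ½(8 + 5)(2) = 13 m/s
10–16 s: ½(5 + -5)(6) = 0 m/s
16–17 s: ½(-5 + 12)(1) = 3.5 m/s
Δv = 87 m/s, so v(17) = 2 + (87) = 89 m/s.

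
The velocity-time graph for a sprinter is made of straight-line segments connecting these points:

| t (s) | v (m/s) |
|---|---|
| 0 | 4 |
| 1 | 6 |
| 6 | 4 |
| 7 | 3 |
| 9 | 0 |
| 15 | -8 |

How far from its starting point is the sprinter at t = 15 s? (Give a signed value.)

12.5 m

Displacement is the signed area under the v-t curve.
0–1 s: ½(4 + 6)(1) = 5 m
1–6 s: ½(6 + 4)(5) = 25 m
6–7 s: ½(4 + 3)(1) = 3.5 m
7–9 s: ½(3 + 0)(2) = 3 m
9–15 s: ½(0 + -8)(6) = -24 m
Net displacement = 12.5 m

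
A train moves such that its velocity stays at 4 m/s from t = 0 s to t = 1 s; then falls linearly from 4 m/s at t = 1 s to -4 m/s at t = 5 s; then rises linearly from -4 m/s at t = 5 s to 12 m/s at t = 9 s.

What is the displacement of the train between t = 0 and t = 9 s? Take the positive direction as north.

20 m

Net displacement equals the area under the velocity-time graph (areas below the axis count negative).
0–1 s: 4 × 1 = 4 m
1–5 s: ½(4 + -4)(4) = 0 m
5–9 s: ½(-4 + 12)(4) = 16 m
Net displacement = 20 m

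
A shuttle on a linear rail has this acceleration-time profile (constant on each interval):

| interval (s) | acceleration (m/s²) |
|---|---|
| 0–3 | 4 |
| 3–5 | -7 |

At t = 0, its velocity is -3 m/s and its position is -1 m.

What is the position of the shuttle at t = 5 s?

12 m

On each constant-a segment, Δv = aΔt and Δx = v₀Δt + ½aΔt²; chain segment to segment.
0–3 s: v starts -3 m/s; Δx = -3·3 + ½·4·3² = 9 m; v ends 9 m/s.
3–5 s: v starts 9 m/s; Δx = 9·2 + ½·-7·2² = 4 m; v ends -5 m/s.
x(5) = -1 + Σ Δx = 12 m.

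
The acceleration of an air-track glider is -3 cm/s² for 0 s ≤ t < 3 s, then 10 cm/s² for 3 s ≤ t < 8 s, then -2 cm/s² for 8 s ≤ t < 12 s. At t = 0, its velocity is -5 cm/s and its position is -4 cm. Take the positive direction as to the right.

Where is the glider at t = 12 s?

On each constant-a segment, Δv = aΔt and Δx = v₀Δt + ½aΔt²; chain segment to segment.
0–3 s: v starts -5 cm/s; Δx = -5·3 + ½·-3·3² = -28.5 cm; v ends -14 cm/s.
3–8 s: v starts -14 cm/s; Δx = -14·5 + ½·10·5² = 55 cm; v ends 36 cm/s.
8–12 s: v starts 36 cm/s; Δx = 36·4 + ½·-2·4² = 128 cm; v ends 28 cm/s.
x(12) = -4 + Σ Δx = 150.5 cm.

150.5 cm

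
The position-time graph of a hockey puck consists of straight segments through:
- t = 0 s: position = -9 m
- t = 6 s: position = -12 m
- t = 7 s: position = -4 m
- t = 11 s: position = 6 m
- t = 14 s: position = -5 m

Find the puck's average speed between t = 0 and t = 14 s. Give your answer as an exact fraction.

Average speed = (total path length)/(elapsed time); on a piecewise-linear x-t graph the path length is Σ|Δx|.
0–6 s: |Δx| = |-12 − -9| = 3 m
6–7 s: |Δx| = |-4 − -12| = 8 m
7–11 s: |Δx| = |6 − -4| = 10 m
11–14 s: |Δx| = |-5 − 6| = 11 m
Total path = 32 m; average speed = 32/14 = 16/7 m/s.

16/7 m/s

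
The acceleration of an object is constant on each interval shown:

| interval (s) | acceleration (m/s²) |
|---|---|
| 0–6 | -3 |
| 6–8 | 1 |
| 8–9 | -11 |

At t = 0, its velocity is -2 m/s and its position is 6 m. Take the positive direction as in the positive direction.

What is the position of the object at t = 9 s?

-121.5 m

On each constant-a segment, Δv = aΔt and Δx = v₀Δt + ½aΔt²; chain segment to segment.
0–6 s: v starts -2 m/s; Δx = -2·6 + ½·-3·6² = -66 m; v ends -20 m/s.
6–8 s: v starts -20 m/s; Δx = -20·2 + ½·1·2² = -38 m; v ends -18 m/s.
8–9 s: v starts -18 m/s; Δx = -18·1 + ½·-11·1² = -23.5 m; v ends -29 m/s.
x(9) = 6 + Σ Δx = -121.5 m.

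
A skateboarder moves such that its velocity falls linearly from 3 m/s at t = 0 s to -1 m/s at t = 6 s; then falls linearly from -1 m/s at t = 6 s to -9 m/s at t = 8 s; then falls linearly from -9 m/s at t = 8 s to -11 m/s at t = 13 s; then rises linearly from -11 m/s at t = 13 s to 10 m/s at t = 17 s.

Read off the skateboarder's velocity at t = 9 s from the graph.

On 8–13 s the graph is linear from -9 to -11 m/s: v(9) = -9 + (-11 − -9)·(9 − 8)/(13 − 8) = -9.4 m/s.

-9.4 m/s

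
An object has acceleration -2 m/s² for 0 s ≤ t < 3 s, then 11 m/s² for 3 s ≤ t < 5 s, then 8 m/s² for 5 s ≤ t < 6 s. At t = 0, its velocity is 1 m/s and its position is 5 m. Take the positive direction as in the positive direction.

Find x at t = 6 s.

On each constant-a segment, Δv = aΔt and Δx = v₀Δt + ½aΔt²; chain segment to segment.
0–3 s: v starts 1 m/s; Δx = 1·3 + ½·-2·3² = -6 m; v ends -5 m/s.
3–5 s: v starts -5 m/s; Δx = -5·2 + ½·11·2² = 12 m; v ends 17 m/s.
5–6 s: v starts 17 m/s; Δx = 17·1 + ½·8·1² = 21 m; v ends 25 m/s.
x(6) = 5 + Σ Δx = 32 m.

32 m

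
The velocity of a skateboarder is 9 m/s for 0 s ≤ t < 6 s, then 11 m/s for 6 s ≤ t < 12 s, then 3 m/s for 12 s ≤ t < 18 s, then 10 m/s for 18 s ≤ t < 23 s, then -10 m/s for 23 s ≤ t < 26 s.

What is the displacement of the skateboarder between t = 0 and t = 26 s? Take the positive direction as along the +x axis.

Net displacement equals the area under the velocity-time graph (areas below the axis count negative).
0–6 s: 9 × 6 = 54 m
6–12 s: 11 × 6 = 66 m
12–18 s: 3 × 6 = 18 m
18–23 s: 10 × 5 = 50 m
23–26 s: -10 × 3 = -30 m
Net displacement = 158 m

158 m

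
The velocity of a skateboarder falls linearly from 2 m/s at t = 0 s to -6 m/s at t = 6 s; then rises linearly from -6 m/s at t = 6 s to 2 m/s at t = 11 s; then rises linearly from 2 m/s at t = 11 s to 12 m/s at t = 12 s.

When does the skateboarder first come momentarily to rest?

v changes sign on 0–6 s (from 2 to -6); the graph is linear there, so v = 0 at t = 0 + (-2)·(6 − 0)/(-6 − 2) = 1.5 s.

t = 1.5 s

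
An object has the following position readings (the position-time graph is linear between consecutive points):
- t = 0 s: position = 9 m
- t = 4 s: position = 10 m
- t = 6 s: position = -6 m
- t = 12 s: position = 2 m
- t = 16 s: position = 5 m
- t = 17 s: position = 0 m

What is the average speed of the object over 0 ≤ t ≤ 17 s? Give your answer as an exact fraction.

33/17 m/s

Average speed = (total path length)/(elapsed time); on a piecewise-linear x-t graph the path length is Σ|Δx|.
0–4 s: |Δx| = |10 − 9| = 1 m
4–6 s: |Δx| = |-6 − 10| = 16 m
6–12 s: |Δx| = |2 − -6| = 8 m
12–16 s: |Δx| = |5 − 2| = 3 m
16–17 s: |Δx| = |0 − 5| = 5 m
Total path = 33 m; average speed = 33/17 = 33/17 m/s.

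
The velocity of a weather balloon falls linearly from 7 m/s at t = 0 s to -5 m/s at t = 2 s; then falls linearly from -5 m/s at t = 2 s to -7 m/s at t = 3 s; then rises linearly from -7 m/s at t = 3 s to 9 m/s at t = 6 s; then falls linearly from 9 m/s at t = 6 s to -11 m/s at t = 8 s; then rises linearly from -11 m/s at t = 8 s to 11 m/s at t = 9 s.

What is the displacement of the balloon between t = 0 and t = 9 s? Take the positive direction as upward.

Displacement is the signed area under the v-t curve.
0–2 s: ½(7 + -5)(2) = 2 m
2–3 s: ½(-5 + -7)(1) = -6 m
3–6 s: ½(-7 + 9)(3) = 3 m
6–8 s: ½(9 + -11)(2) = -2 m
8–9 s: ½(-11 + 11)(1) = 0 m
Net displacement = -3 m

-3 m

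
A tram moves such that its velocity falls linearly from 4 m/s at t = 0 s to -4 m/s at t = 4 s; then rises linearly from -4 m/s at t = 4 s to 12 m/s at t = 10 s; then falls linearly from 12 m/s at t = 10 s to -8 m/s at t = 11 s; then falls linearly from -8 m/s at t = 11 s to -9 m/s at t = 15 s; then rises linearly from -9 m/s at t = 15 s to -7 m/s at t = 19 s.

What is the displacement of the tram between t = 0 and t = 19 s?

Net displacement equals the area under the velocity-time graph (areas below the axis count negative).
0–4 s: ½(4 + -4)(4) = 0 m
4–10 s: ½(-4 + 12)(6) = 24 m
10–11 s: ½(12 + -8)(1) = 2 m
11–15 s: ½(-8 + -9)(4) = -34 m
15–19 s: ½(-9 + -7)(4) = -32 m
Net displacement = -40 m

-40 m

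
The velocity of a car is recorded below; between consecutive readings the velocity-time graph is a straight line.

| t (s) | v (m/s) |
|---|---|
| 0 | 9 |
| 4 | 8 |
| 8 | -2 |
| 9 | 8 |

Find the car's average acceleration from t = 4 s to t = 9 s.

Average acceleration = Δv/Δt = (8 − 8)/(9 − 4) = 0 m/s².

0 m/s²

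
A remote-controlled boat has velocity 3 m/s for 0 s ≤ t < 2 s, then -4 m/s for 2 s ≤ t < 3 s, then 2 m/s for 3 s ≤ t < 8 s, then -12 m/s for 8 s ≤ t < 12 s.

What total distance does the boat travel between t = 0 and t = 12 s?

68 m

Distance (not displacement) is the total path length: add the absolute areas under v-t.
0–2 s: |3| × 2 = 6 m
2–3 s: |-4| × 1 = 4 m
3–8 s: |2| × 5 = 10 m
8–12 s: |-12| × 4 = 48 m
Total distance = 68 m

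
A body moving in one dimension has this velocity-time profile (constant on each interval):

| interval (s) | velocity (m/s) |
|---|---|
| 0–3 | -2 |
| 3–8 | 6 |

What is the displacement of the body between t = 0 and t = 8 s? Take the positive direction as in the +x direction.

24 m

Net displacement equals the area under the velocity-time graph (areas below the axis count negative).
0–3 s: -2 × 3 = -6 m
3–8 s: 6 × 5 = 30 m
Net displacement = 24 m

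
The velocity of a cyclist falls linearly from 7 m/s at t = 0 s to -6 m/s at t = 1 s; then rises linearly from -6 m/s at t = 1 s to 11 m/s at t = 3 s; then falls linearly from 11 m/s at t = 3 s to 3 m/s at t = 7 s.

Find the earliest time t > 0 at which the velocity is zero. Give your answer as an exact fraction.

t = 7/13 s

v changes sign on 0–1 s (from 7 to -6); the graph is linear there, so v = 0 at t = 0 + (-7)·(1 − 0)/(-6 − 7) = 7/13 s.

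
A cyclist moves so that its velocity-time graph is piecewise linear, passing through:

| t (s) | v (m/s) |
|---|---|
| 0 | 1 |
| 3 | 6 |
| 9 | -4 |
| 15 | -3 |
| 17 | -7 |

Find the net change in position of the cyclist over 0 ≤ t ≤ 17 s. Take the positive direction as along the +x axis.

Displacement is the signed area under the v-t curve.
0–3 s: ½(1 + 6)(3) = 10.5 m
3–9 s: ½(6 + -4)(6) = 6 m
9–15 s: ½(-4 + -3)(6) = -21 m
15–17 s: ½(-3 + -7)(2) = -10 m
Net displacement = -14.5 m

-14.5 m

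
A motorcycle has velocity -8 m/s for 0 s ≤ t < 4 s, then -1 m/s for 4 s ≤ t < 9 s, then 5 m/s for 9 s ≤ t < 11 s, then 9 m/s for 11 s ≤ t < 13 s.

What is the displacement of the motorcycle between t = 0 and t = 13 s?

-9 m

Net displacement equals the area under the velocity-time graph (areas below the axis count negative).
0–4 s: -8 × 4 = -32 m
4–9 s: -1 × 5 = -5 m
9–11 s: 5 × 2 = 10 m
11–13 s: 9 × 2 = 18 m
Net displacement = -9 m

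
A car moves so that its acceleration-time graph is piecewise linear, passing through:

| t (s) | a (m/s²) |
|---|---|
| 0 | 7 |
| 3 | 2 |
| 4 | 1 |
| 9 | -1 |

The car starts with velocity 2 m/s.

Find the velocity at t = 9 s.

Δv equals the area under the a-t graph; then v = v₀ + Δv.
0–3 s: ½(7 + 2)(3) = 13.5 m/s
3–4 s: ½(2 + 1)(1) = 1.5 m/s
4–9 s: ½(1 + -1)(5) = 0 m/s
Δv = 15 m/s, so v(9) = 2 + (15) = 17 m/s.

17 m/s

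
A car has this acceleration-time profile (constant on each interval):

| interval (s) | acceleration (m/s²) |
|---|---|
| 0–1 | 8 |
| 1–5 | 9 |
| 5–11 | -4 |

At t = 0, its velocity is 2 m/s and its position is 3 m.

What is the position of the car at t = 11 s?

On each constant-a segment, Δv = aΔt and Δx = v₀Δt + ½aΔt²; chain segment to segment.
0–1 s: v starts 2 m/s; Δx = 2·1 + ½·8·1² = 6 m; v ends 10 m/s.
1–5 s: v starts 10 m/s; Δx = 10·4 + ½·9·4² = 112 m; v ends 46 m/s.
5–11 s: v starts 46 m/s; Δx = 46·6 + ½·-4·6² = 204 m; v ends 22 m/s.
x(11) = 3 + Σ Δx = 325 m.

325 m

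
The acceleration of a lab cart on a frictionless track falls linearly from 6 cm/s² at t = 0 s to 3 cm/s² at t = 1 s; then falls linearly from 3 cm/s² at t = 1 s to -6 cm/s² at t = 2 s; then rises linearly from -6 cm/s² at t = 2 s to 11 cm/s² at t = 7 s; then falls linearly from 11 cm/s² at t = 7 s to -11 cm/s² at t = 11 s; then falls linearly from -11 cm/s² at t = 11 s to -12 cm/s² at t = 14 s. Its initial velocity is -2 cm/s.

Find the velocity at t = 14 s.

Δv equals the area under the a-t graph; then v = v₀ + Δv.
0–1 s: ½(6 + 3)(1) = 4.5 cm/s
1–2 s: ½(3 + -6)(1) = -1.5 cm/s
2–7 s: ½(-6 + 11)(5) = 12.5 cm/s
7–11 s: ½(11 + -11)(4) = 0 cm/s
11–14 s: ½(-11 + -12)(3) = -34.5 cm/s
Δv = -19 cm/s, so v(14) = -2 + (-19) = -21 cm/s.

-21 cm/s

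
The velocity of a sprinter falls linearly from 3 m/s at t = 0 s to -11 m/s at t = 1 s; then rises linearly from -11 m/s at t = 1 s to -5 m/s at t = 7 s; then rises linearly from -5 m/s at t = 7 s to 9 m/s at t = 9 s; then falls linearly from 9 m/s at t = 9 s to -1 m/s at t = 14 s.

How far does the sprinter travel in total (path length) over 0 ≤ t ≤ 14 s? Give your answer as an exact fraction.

Distance (not displacement) is the total path length: add the absolute areas under v-t.
0–1 s: v = 0 at t = 3/14 s; triangle areas 9/28 + 121/28 = 65/14 m
1–7 s: |½(-11 + -5)(6)| = 48 m
7–9 s: v = 0 at t = 54/7 s; triangle areas 25/14 + 81/14 = 53/7 m
9–14 s: v = 0 at t = 13.5 s; triangle areas 20.25 + 0.25 = 20.5 m
Total distance = 565/7 m

565/7 m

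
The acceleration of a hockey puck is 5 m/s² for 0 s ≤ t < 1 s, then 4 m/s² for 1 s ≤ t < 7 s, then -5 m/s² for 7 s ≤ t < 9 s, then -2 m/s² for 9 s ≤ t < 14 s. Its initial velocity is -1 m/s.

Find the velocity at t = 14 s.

Δv equals the area under the a-t graph; then v = v₀ + Δv.
0–1 s: 5 × 1 = 5 m/s
1–7 s: 4 × 6 = 24 m/s
7–9 s: -5 × 2 = -10 m/s
9–14 s: -2 × 5 = -10 m/s
Δv = 9 m/s, so v(14) = -1 + (9) = 8 m/s.

8 m/s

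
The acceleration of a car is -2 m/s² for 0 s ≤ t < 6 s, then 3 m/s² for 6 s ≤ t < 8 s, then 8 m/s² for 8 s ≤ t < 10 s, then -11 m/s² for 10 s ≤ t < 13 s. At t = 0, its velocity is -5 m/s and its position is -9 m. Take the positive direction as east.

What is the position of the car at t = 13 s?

On each constant-a segment, Δv = aΔt and Δx = v₀Δt + ½aΔt²; chain segment to segment.
0–6 s: v starts -5 m/s; Δx = -5·6 + ½·-2·6² = -66 m; v ends -17 m/s.
6–8 s: v starts -17 m/s; Δx = -17·2 + ½·3·2² = -28 m; v ends -11 m/s.
8–10 s: v starts -11 m/s; Δx = -11·2 + ½·8·2² = -6 m; v ends 5 m/s.
10–13 s: v starts 5 m/s; Δx = 5·3 + ½·-11·3² = -34.5 m; v ends -28 m/s.
x(13) = -9 + Σ Δx = -143.5 m.

-143.5 m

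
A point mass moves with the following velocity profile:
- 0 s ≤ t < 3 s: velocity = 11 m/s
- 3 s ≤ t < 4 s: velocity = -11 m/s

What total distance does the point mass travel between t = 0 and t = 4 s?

Total distance travelled is ∫|v| dt — sum the magnitudes of each area piece.
0–3 s: |11| × 3 = 33 m
3–4 s: |-11| × 1 = 11 m
Total distance = 44 m

44 m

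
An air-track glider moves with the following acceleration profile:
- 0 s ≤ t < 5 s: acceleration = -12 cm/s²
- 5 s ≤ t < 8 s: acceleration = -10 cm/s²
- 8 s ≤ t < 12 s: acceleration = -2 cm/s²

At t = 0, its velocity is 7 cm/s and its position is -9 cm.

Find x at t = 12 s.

On each constant-a segment, Δv = aΔt and Δx = v₀Δt + ½aΔt²; chain segment to segment.
0–5 s: v starts 7 cm/s; Δx = 7·5 + ½·-12·5² = -115 cm; v ends -53 cm/s.
5–8 s: v starts -53 cm/s; Δx = -53·3 + ½·-10·3² = -204 cm; v ends -83 cm/s.
8–12 s: v starts -83 cm/s; Δx = -83·4 + ½·-2·4² = -348 cm; v ends -91 cm/s.
x(12) = -9 + Σ Δx = -676 cm.

-676 cm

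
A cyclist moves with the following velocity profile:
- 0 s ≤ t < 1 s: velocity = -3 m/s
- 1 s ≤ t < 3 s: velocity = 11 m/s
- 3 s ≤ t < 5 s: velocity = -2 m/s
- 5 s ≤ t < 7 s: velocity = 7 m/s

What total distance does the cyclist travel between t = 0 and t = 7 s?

43 m

Distance (not displacement) is the total path length: add the absolute areas under v-t.
0–1 s: |-3| × 1 = 3 m
1–3 s: |11| × 2 = 22 m
3–5 s: |-2| × 2 = 4 m
5–7 s: |7| × 2 = 14 m
Total distance = 43 m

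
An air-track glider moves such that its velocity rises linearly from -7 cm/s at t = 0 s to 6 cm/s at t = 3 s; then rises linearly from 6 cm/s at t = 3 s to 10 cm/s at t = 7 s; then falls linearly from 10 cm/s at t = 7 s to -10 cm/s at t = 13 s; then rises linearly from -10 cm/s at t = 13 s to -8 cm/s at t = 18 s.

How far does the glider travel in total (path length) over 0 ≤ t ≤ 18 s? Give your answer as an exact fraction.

Total distance travelled is ∫|v| dt — sum the magnitudes of each area piece.
0–3 s: v = 0 at t = 21/13 s; triangle areas 147/26 + 54/13 = 255/26 cm
3–7 s: |½(6 + 10)(4)| = 32 cm
7–13 s: v = 0 at t = 10 s; triangle areas 15 + 15 = 30 cm
13–18 s: |½(-10 + -8)(5)| = 45 cm
Total distance = 3037/26 cm

3037/26 cm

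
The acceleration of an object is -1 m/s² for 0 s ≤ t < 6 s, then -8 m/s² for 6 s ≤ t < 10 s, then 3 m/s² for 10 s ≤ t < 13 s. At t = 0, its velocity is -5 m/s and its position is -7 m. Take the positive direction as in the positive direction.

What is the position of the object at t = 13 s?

On each constant-a segment, Δv = aΔt and Δx = v₀Δt + ½aΔt²; chain segment to segment.
0–6 s: v starts -5 m/s; Δx = -5·6 + ½·-1·6² = -48 m; v ends -11 m/s.
6–10 s: v starts -11 m/s; Δx = -11·4 + ½·-8·4² = -108 m; v ends -43 m/s.
10–13 s: v starts -43 m/s; Δx = -43·3 + ½·3·3² = -115.5 m; v ends -34 m/s.
x(13) = -7 + Σ Δx = -278.5 m.

-278.5 m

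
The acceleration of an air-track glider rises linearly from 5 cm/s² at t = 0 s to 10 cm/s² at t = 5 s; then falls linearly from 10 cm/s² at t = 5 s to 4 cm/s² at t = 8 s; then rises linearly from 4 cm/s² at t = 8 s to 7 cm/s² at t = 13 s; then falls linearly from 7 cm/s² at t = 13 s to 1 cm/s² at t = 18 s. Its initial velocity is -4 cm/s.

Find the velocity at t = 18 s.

102 cm/s

Δv equals the area under the a-t graph; then v = v₀ + Δv.
0–5 s: ½(5 + 10)(5) = 37.5 cm/s
5–8 s: ½(10 + 4)(3) = 21 cm/s
8–13 s: ½(4 + 7)(5) = 27.5 cm/s
13–18 s: ½(7 + 1)(5) = 20 cm/s
Δv = 106 cm/s, so v(18) = -4 + (106) = 102 cm/s.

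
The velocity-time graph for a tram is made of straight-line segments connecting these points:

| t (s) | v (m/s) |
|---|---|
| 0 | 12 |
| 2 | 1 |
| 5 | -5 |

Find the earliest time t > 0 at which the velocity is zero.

v changes sign on 2–5 s (from 1 to -5); the graph is linear there, so v = 0 at t = 2 + (-1)·(5 − 2)/(-5 − 1) = 2.5 s.

t = 2.5 s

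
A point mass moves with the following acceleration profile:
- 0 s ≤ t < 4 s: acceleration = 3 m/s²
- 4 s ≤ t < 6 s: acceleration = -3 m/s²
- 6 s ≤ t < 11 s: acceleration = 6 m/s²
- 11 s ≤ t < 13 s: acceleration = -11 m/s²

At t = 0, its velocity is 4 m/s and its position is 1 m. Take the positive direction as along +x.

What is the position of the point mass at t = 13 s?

250 m

On each constant-a segment, Δv = aΔt and Δx = v₀Δt + ½aΔt²; chain segment to segment.
0–4 s: v starts 4 m/s; Δx = 4·4 + ½·3·4² = 40 m; v ends 16 m/s.
4–6 s: v starts 16 m/s; Δx = 16·2 + ½·-3·2² = 26 m; v ends 10 m/s.
6–11 s: v starts 10 m/s; Δx = 10·5 + ½·6·5² = 125 m; v ends 40 m/s.
11–13 s: v starts 40 m/s; Δx = 40·2 + ½·-11·2² = 58 m; v ends 18 m/s.
x(13) = 1 + Σ Δx = 250 m.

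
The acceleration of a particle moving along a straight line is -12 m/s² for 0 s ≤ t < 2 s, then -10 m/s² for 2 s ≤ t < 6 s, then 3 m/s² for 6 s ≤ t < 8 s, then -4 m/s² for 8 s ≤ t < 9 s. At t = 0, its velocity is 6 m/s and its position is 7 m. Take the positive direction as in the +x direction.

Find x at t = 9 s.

On each constant-a segment, Δv = aΔt and Δx = v₀Δt + ½aΔt²; chain segment to segment.
0–2 s: v starts 6 m/s; Δx = 6·2 + ½·-12·2² = -12 m; v ends -18 m/s.
2–6 s: v starts -18 m/s; Δx = -18·4 + ½·-10·4² = -152 m; v ends -58 m/s.
6–8 s: v starts -58 m/s; Δx = -58·2 + ½·3·2² = -110 m; v ends -52 m/s.
8–9 s: v starts -52 m/s; Δx = -52·1 + ½·-4·1² = -54 m; v ends -56 m/s.
x(9) = 7 + Σ Δx = -321 m.

-321 m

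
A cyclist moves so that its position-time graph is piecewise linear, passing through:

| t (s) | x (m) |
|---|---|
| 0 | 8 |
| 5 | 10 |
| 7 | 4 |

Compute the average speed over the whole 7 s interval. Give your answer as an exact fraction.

8/7 m/s

Average speed = (total path length)/(elapsed time); on a piecewise-linear x-t graph the path length is Σ|Δx|.
0–5 s: |Δx| = |10 − 8| = 2 m
5–7 s: |Δx| = |4 − 10| = 6 m
Total path = 8 m; average speed = 8/7 = 8/7 m/s.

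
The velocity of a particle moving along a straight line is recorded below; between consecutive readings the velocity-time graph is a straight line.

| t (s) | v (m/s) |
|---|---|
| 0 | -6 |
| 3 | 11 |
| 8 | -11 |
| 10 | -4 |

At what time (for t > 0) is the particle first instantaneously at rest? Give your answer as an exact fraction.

t = 18/17 s

v changes sign on 0–3 s (from -6 to 11); the graph is linear there, so v = 0 at t = 0 + (6)·(3 − 0)/(11 − -6) = 18/17 s.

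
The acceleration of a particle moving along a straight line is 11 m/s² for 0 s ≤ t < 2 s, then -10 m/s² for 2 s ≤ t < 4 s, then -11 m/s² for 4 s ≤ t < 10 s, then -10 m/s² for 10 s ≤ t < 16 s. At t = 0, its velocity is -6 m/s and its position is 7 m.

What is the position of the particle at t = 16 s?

-793 m

On each constant-a segment, Δv = aΔt and Δx = v₀Δt + ½aΔt²; chain segment to segment.
0–2 s: v starts -6 m/s; Δx = -6·2 + ½·11·2² = 10 m; v ends 16 m/s.
2–4 s: v starts 16 m/s; Δx = 16·2 + ½·-10·2² = 12 m; v ends -4 m/s.
4–10 s: v starts -4 m/s; Δx = -4·6 + ½·-11·6² = -222 m; v ends -70 m/s.
10–16 s: v starts -70 m/s; Δx = -70·6 + ½·-10·6² = -600 m; v ends -130 m/s.
x(16) = 7 + Σ Δx = -793 m.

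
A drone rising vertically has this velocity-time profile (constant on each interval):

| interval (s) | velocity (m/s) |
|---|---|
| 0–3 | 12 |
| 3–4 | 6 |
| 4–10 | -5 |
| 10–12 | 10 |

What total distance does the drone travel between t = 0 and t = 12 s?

Distance (not displacement) is the total path length: add the absolute areas under v-t.
0–3 s: |12| × 3 = 36 m
3–4 s: |6| × 1 = 6 m
4–10 s: |-5| × 6 = 30 m
10–12 s: |10| × 2 = 20 m
Total distance = 92 m

92 m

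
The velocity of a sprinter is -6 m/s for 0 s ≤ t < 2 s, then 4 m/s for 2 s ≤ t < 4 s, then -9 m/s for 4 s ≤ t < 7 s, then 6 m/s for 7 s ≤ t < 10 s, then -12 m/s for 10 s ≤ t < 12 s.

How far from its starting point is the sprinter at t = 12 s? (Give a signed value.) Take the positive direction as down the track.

Net displacement equals the area under the velocity-time graph (areas below the axis count negative).
0–2 s: -6 × 2 = -12 m
2–4 s: 4 × 2 = 8 m
4–7 s: -9 × 3 = -27 m
7–10 s: 6 × 3 = 18 m
10–12 s: -12 × 2 = -24 m
Net displacement = -37 m

-37 m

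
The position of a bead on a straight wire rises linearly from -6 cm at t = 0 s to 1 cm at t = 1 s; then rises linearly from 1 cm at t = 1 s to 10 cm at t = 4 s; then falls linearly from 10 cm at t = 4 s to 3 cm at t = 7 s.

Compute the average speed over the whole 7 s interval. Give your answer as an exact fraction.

Average speed = (total path length)/(elapsed time); on a piecewise-linear x-t graph the path length is Σ|Δx|.
0–1 s: |Δx| = |1 − -6| = 7 cm
1–4 s: |Δx| = |10 − 1| = 9 cm
4–7 s: |Δx| = |3 − 10| = 7 cm
Total path = 23 cm; average speed = 23/7 = 23/7 cm/s.

23/7 cm/s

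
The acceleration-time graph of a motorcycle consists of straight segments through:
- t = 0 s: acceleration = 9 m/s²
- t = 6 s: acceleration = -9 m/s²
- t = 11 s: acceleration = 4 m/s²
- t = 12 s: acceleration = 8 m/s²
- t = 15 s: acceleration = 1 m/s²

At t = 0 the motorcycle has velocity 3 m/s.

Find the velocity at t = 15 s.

Δv equals the area under the a-t graph; then v = v₀ + Δv.
0–6 s: ½(9 + -9)(6) = 0 m/s
6–11 s: ½(-9 + 4)(5) = -12.5 m/s
11–12 s: ½(4 + 8)(1) = 6 m/s
12–15 s: ½(8 + 1)(3) = 13.5 m/s
Δv = 7 m/s, so v(15) = 3 + (7) = 10 m/s.

10 m/s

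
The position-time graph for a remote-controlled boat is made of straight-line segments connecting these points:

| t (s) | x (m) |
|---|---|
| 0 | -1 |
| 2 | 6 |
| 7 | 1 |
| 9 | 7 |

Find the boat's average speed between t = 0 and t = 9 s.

2 m/s

Average speed = (total path length)/(elapsed time); on a piecewise-linear x-t graph the path length is Σ|Δx|.
0–2 s: |Δx| = |6 − -1| = 7 m
2–7 s: |Δx| = |1 − 6| = 5 m
7–9 s: |Δx| = |7 − 1| = 6 m
Total path = 18 m; average speed = 18/9 = 2 m/s.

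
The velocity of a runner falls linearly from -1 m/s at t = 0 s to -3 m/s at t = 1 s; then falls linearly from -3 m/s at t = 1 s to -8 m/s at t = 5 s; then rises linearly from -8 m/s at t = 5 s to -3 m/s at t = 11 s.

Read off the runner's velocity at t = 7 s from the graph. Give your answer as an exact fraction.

On 5–11 s the graph is linear from -8 to -3 m/s: v(7) = -8 + (-3 − -8)·(7 − 5)/(11 − 5) = -19/3 m/s.

-19/3 m/s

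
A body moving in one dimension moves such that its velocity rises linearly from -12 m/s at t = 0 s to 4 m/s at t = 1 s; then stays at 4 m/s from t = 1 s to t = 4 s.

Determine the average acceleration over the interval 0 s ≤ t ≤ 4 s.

Average acceleration = Δv/Δt = (4 − -12)/(4 − 0) = 4 m/s².

4 m/s²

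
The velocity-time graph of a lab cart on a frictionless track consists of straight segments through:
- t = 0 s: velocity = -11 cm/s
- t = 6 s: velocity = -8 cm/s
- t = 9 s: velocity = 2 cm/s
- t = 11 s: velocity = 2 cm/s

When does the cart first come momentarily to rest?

t = 8.4 s

v changes sign on 6–9 s (from -8 to 2); the graph is linear there, so v = 0 at t = 6 + (8)·(9 − 6)/(2 − -8) = 8.4 s.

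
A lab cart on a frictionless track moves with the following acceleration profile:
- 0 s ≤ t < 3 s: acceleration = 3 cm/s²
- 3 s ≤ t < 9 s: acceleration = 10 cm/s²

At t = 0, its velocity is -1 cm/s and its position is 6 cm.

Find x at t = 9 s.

On each constant-a segment, Δv = aΔt and Δx = v₀Δt + ½aΔt²; chain segment to segment.
0–3 s: v starts -1 cm/s; Δx = -1·3 + ½·3·3² = 10.5 cm; v ends 8 cm/s.
3–9 s: v starts 8 cm/s; Δx = 8·6 + ½·10·6² = 228 cm; v ends 68 cm/s.
x(9) = 6 + Σ Δx = 244.5 cm.

244.5 cm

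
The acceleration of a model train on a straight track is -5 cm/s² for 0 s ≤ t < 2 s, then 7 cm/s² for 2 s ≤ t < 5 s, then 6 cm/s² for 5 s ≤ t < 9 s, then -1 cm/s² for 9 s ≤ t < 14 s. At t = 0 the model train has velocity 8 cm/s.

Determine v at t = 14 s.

Δv equals the area under the a-t graph; then v = v₀ + Δv.
0–2 s: -5 × 2 = -10 cm/s
2–5 s: 7 × 3 = 21 cm/s
5–9 s: 6 × 4 = 24 cm/s
9–14 s: -1 × 5 = -5 cm/s
Δv = 30 cm/s, so v(14) = 8 + (30) = 38 cm/s.

38 cm/s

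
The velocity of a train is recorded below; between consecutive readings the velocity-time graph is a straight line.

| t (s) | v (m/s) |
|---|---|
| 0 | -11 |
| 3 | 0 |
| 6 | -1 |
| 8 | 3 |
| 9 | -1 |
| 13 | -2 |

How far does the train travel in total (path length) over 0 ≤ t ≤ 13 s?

27.75 m

Distance (not displacement) is the total path length: add the absolute areas under v-t.
0–3 s: |½(-11 + 0)(3)| = 16.5 m
3–6 s: |½(0 + -1)(3)| = 1.5 m
6–8 s: v = 0 at t = 6.5 s; triangle areas 0.25 + 2.25 = 2.5 m
8–9 s: v = 0 at t = 8.75 s; triangle areas 1.125 + 0.125 = 1.25 m
9–13 s: |½(-1 + -2)(4)| = 6 m
Total distance = 27.75 m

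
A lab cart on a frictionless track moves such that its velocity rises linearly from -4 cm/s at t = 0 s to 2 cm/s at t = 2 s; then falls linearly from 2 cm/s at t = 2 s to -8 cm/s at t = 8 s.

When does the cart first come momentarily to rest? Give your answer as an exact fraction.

v changes sign on 0–2 s (from -4 to 2); the graph is linear there, so v = 0 at t = 0 + (4)·(2 − 0)/(2 − -4) = 4/3 s.

t = 4/3 s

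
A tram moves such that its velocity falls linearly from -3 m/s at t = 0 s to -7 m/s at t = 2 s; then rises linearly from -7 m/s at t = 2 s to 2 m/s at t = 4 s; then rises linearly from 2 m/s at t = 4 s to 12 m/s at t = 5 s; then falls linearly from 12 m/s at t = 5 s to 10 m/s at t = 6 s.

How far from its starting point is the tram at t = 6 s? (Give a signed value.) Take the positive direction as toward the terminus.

3 m

Net displacement equals the area under the velocity-time graph (areas below the axis count negative).
0–2 s: ½(-3 + -7)(2) = -10 m
2–4 s: ½(-7 + 2)(2) = -5 m
4–5 s: ½(2 + 12)(1) = 7 m
5–6 s: ½(12 + 10)(1) = 11 m
Net displacement = 3 m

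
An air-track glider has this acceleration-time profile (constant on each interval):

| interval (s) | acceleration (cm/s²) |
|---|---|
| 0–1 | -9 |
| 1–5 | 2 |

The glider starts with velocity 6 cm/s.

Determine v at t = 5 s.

Δv equals the area under the a-t graph; then v = v₀ + Δv.
0–1 s: -9 × 1 = -9 cm/s
1–5 s: 2 × 4 = 8 cm/s
Δv = -1 cm/s, so v(5) = 6 + (-1) = 5 cm/s.

5 cm/s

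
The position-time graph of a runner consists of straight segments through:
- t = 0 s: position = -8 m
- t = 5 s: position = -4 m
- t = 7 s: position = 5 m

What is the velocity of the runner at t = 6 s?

Velocity is the slope of the x-t graph on 5–7 s: (5 − -4)/(7 − 5) = 4.5 m/s.

4.5 m/s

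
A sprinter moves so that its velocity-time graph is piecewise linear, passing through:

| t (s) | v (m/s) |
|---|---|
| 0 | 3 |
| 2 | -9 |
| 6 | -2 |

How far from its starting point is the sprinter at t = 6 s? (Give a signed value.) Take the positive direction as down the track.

-28 m

Net displacement equals the area under the velocity-time graph (areas below the axis count negative).
0–2 s: ½(3 + -9)(2) = -6 m
2–6 s: ½(-9 + -2)(4) = -22 m
Net displacement = -28 m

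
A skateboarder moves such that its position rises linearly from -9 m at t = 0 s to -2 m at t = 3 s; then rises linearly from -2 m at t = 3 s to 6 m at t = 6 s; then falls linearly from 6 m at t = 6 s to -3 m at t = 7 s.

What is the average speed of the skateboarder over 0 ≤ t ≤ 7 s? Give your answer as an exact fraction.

24/7 m/s

Average speed = (total path length)/(elapsed time); on a piecewise-linear x-t graph the path length is Σ|Δx|.
0–3 s: |Δx| = |-2 − -9| = 7 m
3–6 s: |Δx| = |6 − -2| = 8 m
6–7 s: |Δx| = |-3 − 6| = 9 m
Total path = 24 m; average speed = 24/7 = 24/7 m/s.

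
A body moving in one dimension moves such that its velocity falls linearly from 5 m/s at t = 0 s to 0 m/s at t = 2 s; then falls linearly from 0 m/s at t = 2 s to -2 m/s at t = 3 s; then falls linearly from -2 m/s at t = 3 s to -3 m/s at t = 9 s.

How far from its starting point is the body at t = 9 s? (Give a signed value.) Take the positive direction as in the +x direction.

-11 m

Net displacement equals the area under the velocity-time graph (areas below the axis count negative).
0–2 s: ½(5 + 0)(2) = 5 m
2–3 s: ½(0 + -2)(1) = -1 m
3–9 s: ½(-2 + -3)(6) = -15 m
Net displacement = -11 m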